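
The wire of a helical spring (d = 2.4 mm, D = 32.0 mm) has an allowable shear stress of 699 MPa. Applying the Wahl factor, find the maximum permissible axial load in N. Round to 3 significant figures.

107 N

C = D/d = 32.0/2.4 = 13.3333
K_W = (4C−1)/(4C−4) + 0.615/C = 52.333/49.333 + 0.0461 = 1.1069
τ_max = K·8FD/(πd³) → F_max = τ_allow·πd³/(8DK)
F_max = 699·π·2.4³/(8·32.0·1.1069) = 30357/283.38 = 107.13 N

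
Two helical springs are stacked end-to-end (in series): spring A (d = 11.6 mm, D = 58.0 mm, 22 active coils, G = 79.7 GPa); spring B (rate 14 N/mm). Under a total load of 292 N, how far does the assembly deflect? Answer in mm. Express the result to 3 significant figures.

27.8 mm

k_A = Gd⁴/(8D³N_a) = (79.7×10³)(11.6⁴)/(8·58.0³·22) = 42.024 N/mm
Series: 1/k_eq = 1/42.024 + 1/14 = 0.095225; k_eq = 10.501 N/mm
δ = F/k_eq = 292/10.501 = 27.806 mm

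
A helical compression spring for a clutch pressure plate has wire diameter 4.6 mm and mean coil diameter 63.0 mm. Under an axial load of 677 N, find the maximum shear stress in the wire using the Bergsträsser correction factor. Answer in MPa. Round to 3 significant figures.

1220 MPa

Spring index C = D/d = 63.0/4.6 = 13.6957
K_B = (4C+2)/(4C−3) = 56.783/51.783 = 1.0966
τ₀ = 8FD/(πd³) = 8·677·63.0/(π·4.6³) = 341208/305.79 = 1115.8 MPa
τ_max = K·τ₀ = 1.0966 × 1115.8 = 1223.6 MPa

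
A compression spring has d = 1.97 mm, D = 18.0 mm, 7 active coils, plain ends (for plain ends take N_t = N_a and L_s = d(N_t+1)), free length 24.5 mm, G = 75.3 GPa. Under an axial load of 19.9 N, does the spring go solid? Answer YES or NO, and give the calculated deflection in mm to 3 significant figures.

k = Gd⁴/(8D³N_a) = (75.3×10³)(1.97⁴)/(8·18.0³·7) = 3.4726 N/mm
N_t = 7; L_s = 1.97·8 = 15.76 mm; δ_solid = L₀ − L_s = 24.5 − 15.76 = 8.74 mm
δ = F/k = 19.9/3.4726 = 5.7306 mm
δ < δ_solid → spring does not go solid

NO, δ = 5.73 mm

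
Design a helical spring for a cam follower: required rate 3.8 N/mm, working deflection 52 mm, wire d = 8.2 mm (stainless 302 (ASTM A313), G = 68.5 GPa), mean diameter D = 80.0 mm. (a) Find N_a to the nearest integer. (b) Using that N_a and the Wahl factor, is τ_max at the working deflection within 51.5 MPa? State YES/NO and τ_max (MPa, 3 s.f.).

N_a = Gd⁴/(8D³k) = (68.5×10³)(8.2⁴)/(8·80.0³·3.8) = 19.9 → N_a = 20
Actual rate k = Gd⁴/(8D³·20) = 3.7806 N/mm
Working load F = kδ = 3.7806·52 = 196.59 N
C = 80.0/8.2 = 9.7561; K_W = (4C−1)/(4C−4)+0.615/C = 1.1487
τ_max = K_W·8FD/(πd³) = 1.1487·72.635 = 83.436 MPa
τ_max > 51.5 MPa → exceeds allowable

(a) 20 coils; (b) NO, τ_max = 83.4 MPa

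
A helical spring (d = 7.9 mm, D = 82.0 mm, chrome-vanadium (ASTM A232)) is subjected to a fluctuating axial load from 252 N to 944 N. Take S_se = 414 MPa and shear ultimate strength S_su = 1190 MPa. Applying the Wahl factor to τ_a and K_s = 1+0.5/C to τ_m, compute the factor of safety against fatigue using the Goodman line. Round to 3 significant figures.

C = D/d = 82.0/7.9 = 10.3797; K_W = (4C−1)/(4C−4)+0.615/C = 1.1392; K_s = 1+0.5/C = 1.0482
F_a = (F_max−F_min)/2 = 346 N; F_m = (F_max+F_min)/2 = 598 N
τ_a = K_W·8F_aD/(πd³) = 1.1392 × 146.54 = 166.94 MPa
τ_m = K_s·8F_mD/(πd³) = 1.0482 × 253.26 = 265.46 MPa
Goodman: 1/n_f = τ_a/S_se + τ_m/S_su = 166.94/414 + 265.46/1190 = 0.40323 + 0.22308 = 0.62631
n_f = 1/0.62631 = 1.597

1.60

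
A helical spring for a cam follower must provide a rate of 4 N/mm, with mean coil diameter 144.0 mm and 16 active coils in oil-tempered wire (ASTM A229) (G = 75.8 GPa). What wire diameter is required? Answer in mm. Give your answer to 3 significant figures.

11.9 mm

d = (8D³N_a·k / G)^(1/4) = (8·144.0³·16·4 / (75.8×10³))^0.25
  = (20169)^0.25 = 11.9171 mm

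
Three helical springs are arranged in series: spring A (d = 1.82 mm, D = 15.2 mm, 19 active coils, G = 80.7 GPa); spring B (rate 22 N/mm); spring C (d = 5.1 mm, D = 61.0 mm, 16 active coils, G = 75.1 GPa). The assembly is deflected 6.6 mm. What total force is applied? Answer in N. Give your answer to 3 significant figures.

k_A = Gd⁴/(8D³N_a) = (80.7×10³)(1.82⁴)/(8·15.2³·19) = 1.6588 N/mm
k_C = Gd⁴/(8D³N_a) = (75.1×10³)(5.1⁴)/(8·61.0³·16) = 1.7487 N/mm
Series: 1/k_eq = 1/1.6588 + 1/22 + 1/1.7487 = 1.2202; k_eq = 0.81957 N/mm
F = k_eq·δ = 0.81957·6.6 = 5.4091 N

5.41 N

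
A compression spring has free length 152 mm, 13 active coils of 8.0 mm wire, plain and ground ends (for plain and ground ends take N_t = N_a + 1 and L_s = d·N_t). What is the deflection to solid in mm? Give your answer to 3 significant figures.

40.0 mm

N_t = 14; L_s = 8.0·14 = 112 mm
δ_solid = L₀ − L_s = 152 − 112 = 40 mm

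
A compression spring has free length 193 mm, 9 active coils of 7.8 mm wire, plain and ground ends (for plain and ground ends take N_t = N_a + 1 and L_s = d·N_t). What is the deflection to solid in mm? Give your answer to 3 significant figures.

115 mm

N_t = 10; L_s = 7.8·10 = 78 mm
δ_solid = L₀ − L_s = 193 − 78 = 115 mm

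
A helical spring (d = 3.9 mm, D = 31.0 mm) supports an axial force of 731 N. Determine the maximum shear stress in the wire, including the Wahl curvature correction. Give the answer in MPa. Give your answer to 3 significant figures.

1150 MPa

Spring index C = D/d = 31.0/3.9 = 7.9487
K_W = (4C−1)/(4C−4) + 0.615/C = 30.795/27.795 + 0.0774 = 1.1853
τ₀ = 8FD/(πd³) = 8·731·31.0/(π·3.9³) = 181288/186.36 = 972.8 MPa
τ_max = K·τ₀ = 1.1853 × 972.8 = 1153.1 MPa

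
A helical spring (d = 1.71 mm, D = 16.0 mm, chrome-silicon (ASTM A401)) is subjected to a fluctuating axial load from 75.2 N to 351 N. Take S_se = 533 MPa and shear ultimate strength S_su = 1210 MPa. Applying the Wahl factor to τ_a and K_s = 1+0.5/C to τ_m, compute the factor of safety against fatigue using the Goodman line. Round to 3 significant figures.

C = D/d = 16.0/1.71 = 9.3567; K_W = (4C−1)/(4C−4)+0.615/C = 1.1555; K_s = 1+0.5/C = 1.0534
F_a = (F_max−F_min)/2 = 137.9 N; F_m = (F_max+F_min)/2 = 213.1 N
τ_a = K_W·8F_aD/(πd³) = 1.1555 × 1123.7 = 1298.4 MPa
τ_m = K_s·8F_mD/(πd³) = 1.0534 × 1736.4 = 1829.2 MPa
Goodman: 1/n_f = τ_a/S_se + τ_m/S_su = 1298.4/533 + 1829.2/1210 = 2.43596 + 1.51175 = 3.9477
n_f = 1/3.9477 = 0.2533

0.253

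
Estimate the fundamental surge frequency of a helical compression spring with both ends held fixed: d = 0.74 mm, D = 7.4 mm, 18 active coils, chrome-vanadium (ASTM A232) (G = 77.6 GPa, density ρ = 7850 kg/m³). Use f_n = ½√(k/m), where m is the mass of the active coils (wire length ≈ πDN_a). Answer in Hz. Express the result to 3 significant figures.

266 Hz

k = Gd⁴/(8D³N_a) = (77.6×10³)(0.74⁴)/(8·7.4³·18) = 0.39878 N/mm = 398.78 N/m
Wire length L = πDN_a = π·7.4·18 = 418.46 mm
m = ρ·(πd²/4)·L = 7850 × 0.43008×10⁻⁶ m² × 0.41846 m = 0.0014128 kg
f_n = ½√(k/m) = 0.5·√(398.78/0.0014128) = 0.5·√(2.8226e+05) = 265.64 Hz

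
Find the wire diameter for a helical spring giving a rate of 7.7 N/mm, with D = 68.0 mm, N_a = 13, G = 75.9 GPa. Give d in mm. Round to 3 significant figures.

d = (8D³N_a·k / G)^(1/4) = (8·68.0³·13·7.7 / (75.9×10³))^0.25
  = (3317.5)^0.25 = 7.5893 mm

7.59 mm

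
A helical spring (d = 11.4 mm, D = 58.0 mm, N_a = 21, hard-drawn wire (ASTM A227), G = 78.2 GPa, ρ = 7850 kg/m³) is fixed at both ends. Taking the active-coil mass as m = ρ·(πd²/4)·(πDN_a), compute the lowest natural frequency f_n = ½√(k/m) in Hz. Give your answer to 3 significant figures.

57.3 Hz

k = Gd⁴/(8D³N_a) = (78.2×10³)(11.4⁴)/(8·58.0³·21) = 40.293 N/mm = 40293 N/m
Wire length L = πDN_a = π·58.0·21 = 3826.5 mm
m = ρ·(πd²/4)·L = 7850 × 102.07×10⁻⁶ m² × 3.8265 m = 3.066 kg
f_n = ½√(k/m) = 0.5·√(40293/3.066) = 0.5·√(13142) = 57.32 Hz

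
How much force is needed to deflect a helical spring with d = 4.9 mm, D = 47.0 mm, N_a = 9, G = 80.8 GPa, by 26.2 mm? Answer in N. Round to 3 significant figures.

k = Gd⁴/(8D³N_a) = (80.8×10³)(4.9⁴)/(8·47.0³·9) = 6.2312 N/mm
F = k·δ = 6.2312 × 26.2 = 163.26 N

163 N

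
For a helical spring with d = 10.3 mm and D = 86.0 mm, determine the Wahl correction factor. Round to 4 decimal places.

C = D/d = 86.0/10.3 = 8.3495
K_W = (4C−1)/(4C−4) + 0.615/C = 32.398/29.398 + 0.0737 = 1.1757

1.1757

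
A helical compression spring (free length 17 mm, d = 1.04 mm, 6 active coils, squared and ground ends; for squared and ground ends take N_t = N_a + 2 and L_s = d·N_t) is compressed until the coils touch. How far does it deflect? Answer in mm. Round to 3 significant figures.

8.68 mm

N_t = 8; L_s = 1.04·8 = 8.32 mm
δ_solid = L₀ − L_s = 17 − 8.32 = 8.68 mm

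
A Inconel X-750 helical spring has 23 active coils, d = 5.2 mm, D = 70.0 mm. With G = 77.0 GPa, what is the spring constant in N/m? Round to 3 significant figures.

k = Gd⁴/(8D³N_a) = (77.0×10³ × 5.2⁴) / (8 × 70.0³ × 23)
  = 5.62994e+07 / 6.3112e+07 = 0.89206 N/mm = 892.06 N/m

892 N/m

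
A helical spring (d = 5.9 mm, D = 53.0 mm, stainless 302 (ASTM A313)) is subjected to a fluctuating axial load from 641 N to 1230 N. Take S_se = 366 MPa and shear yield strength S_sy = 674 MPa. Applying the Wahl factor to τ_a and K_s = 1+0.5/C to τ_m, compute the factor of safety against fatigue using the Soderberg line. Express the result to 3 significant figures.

C = D/d = 53.0/5.9 = 8.9831; K_W = (4C−1)/(4C−4)+0.615/C = 1.1624; K_s = 1+0.5/C = 1.0557
F_a = (F_max−F_min)/2 = 294.5 N; F_m = (F_max+F_min)/2 = 935.5 N
τ_a = K_W·8F_aD/(πd³) = 1.1624 × 193.53 = 224.96 MPa
τ_m = K_s·8F_mD/(πd³) = 1.0557 × 614.76 = 648.97 MPa
Soderberg: 1/n_f = τ_a/S_se + τ_m/S_sy = 224.96/366 + 648.97/674 = 0.61464 + 0.96287 = 1.5775
n_f = 1/1.5775 = 0.6339

0.634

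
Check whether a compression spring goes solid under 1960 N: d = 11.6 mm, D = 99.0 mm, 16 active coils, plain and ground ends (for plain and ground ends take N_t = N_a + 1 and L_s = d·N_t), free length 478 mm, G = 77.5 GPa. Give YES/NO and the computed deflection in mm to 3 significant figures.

k = Gd⁴/(8D³N_a) = (77.5×10³)(11.6⁴)/(8·99.0³·16) = 11.298 N/mm
N_t = 17; L_s = 11.6·17 = 197.2 mm; δ_solid = L₀ − L_s = 478 − 197.2 = 280.8 mm
δ = F/k = 1960/11.298 = 173.48 mm
δ < δ_solid → spring does not go solid

NO, δ = 173 mm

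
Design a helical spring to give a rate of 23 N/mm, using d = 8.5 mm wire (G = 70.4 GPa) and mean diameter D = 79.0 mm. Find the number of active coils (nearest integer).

4

N_a = Gd⁴/(8D³k) = (70.4×10³ × 8.5⁴)/(8 × 79.0³ × 23)
    = 3.67492e+08 / 9.07192e+07 = 4.051 → 4 coils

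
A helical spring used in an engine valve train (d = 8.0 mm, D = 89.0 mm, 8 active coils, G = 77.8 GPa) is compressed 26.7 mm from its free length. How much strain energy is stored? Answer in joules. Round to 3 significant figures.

2.52 J

k = Gd⁴/(8D³N_a) = (77.8×10³)(8.0⁴)/(8·89.0³·8) = 7.063 N/mm
U = ½kδ² = 0.5 × 7.063 × 26.7² = 2517.6 N·mm = 2.5176 J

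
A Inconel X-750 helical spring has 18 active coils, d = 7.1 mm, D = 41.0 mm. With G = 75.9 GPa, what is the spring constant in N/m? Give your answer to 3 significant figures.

19400 N/m

k = Gd⁴/(8D³N_a) = (75.9×10³ × 7.1⁴) / (8 × 41.0³ × 18)
  = 1.92875e+08 / 9.92462e+06 = 19.434 N/mm = 19434 N/m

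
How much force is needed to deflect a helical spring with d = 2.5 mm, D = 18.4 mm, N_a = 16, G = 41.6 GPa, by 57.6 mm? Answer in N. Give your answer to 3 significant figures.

117 N

k = Gd⁴/(8D³N_a) = (41.6×10³)(2.5⁴)/(8·18.4³·16) = 2.0379 N/mm
F = k·δ = 2.0379 × 57.6 = 117.38 N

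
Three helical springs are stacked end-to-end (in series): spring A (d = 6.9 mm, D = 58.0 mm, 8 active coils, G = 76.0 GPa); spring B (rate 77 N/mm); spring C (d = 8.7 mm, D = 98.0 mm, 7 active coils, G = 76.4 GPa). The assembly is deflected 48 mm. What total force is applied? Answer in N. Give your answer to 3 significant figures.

k_A = Gd⁴/(8D³N_a) = (76.0×10³)(6.9⁴)/(8·58.0³·8) = 13.796 N/mm
k_C = Gd⁴/(8D³N_a) = (76.4×10³)(8.7⁴)/(8·98.0³·7) = 8.3043 N/mm
Series: 1/k_eq = 1/13.796 + 1/77 + 1/8.3043 = 0.20589; k_eq = 4.8569 N/mm
F = k_eq·δ = 4.8569·48 = 233.13 N

233 N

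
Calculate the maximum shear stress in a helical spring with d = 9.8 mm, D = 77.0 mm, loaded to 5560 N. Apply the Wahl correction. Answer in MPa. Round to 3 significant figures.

1380 MPa

Spring index C = D/d = 77.0/9.8 = 7.8571
K_W = (4C−1)/(4C−4) + 0.615/C = 30.429/27.429 + 0.0783 = 1.1876
τ₀ = 8FD/(πd³) = 8·5560·77.0/(π·9.8³) = 3.42496e+06/2956.8 = 1158.3 MPa
τ_max = K·τ₀ = 1.1876 × 1158.3 = 1375.7 MPa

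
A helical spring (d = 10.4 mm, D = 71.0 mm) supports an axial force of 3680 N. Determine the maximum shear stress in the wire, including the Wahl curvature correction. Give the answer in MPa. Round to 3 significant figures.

721 MPa

Spring index C = D/d = 71.0/10.4 = 6.8269
K_W = (4C−1)/(4C−4) + 0.615/C = 26.308/23.308 + 0.0901 = 1.2188
τ₀ = 8FD/(πd³) = 8·3680·71.0/(π·10.4³) = 2.09024e+06/3533.9 = 591.49 MPa
τ_max = K·τ₀ = 1.2188 × 591.49 = 720.9 MPa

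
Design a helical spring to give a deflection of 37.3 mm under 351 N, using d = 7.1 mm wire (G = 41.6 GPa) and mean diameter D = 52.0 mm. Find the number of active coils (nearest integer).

Required rate k = F/δ = 351/37.3 = 9.4102 N/mm
N_a = Gd⁴/(8D³k) = (41.6×10³ × 7.1⁴)/(8 × 52.0³ × 9.4102)
    = 1.05713e+08 / 1.05852e+07 = 9.987 → 10 coils

10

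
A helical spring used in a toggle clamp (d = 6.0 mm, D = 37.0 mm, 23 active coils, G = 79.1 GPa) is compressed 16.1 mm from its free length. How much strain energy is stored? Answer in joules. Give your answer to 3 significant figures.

k = Gd⁴/(8D³N_a) = (79.1×10³)(6.0⁴)/(8·37.0³·23) = 10.999 N/mm
U = ½kδ² = 0.5 × 10.999 × 16.1² = 1425.5 N·mm = 1.4255 J

1.43 J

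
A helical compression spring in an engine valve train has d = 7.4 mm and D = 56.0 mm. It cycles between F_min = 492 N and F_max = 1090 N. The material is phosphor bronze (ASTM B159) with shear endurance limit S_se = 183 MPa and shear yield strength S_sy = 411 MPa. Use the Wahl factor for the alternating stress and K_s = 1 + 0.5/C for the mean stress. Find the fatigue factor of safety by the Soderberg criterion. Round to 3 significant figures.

C = D/d = 56.0/7.4 = 7.5676; K_W = (4C−1)/(4C−4)+0.615/C = 1.1955; K_s = 1+0.5/C = 1.0661
F_a = (F_max−F_min)/2 = 299 N; F_m = (F_max+F_min)/2 = 791 N
τ_a = K_W·8F_aD/(πd³) = 1.1955 × 105.22 = 125.79 MPa
τ_m = K_s·8F_mD/(πd³) = 1.0661 × 278.36 = 296.75 MPa
Soderberg: 1/n_f = τ_a/S_se + τ_m/S_sy = 125.79/183 + 296.75/411 = 0.68737 + 0.72203 = 1.4094
n_f = 1/1.4094 = 0.7095

0.710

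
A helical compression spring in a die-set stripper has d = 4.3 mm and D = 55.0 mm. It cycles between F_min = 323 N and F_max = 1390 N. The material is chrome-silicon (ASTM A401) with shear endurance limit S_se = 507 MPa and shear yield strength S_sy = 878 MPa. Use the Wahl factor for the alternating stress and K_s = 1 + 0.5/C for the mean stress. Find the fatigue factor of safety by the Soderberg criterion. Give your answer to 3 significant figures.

C = D/d = 55.0/4.3 = 12.7907; K_W = (4C−1)/(4C−4)+0.615/C = 1.1117; K_s = 1+0.5/C = 1.0391
F_a = (F_max−F_min)/2 = 533.5 N; F_m = (F_max+F_min)/2 = 856.5 N
τ_a = K_W·8F_aD/(πd³) = 1.1117 × 939.79 = 1044.8 MPa
τ_m = K_s·8F_mD/(πd³) = 1.0391 × 1508.8 = 1567.8 MPa
Soderberg: 1/n_f = τ_a/S_se + τ_m/S_sy = 1044.8/507 + 1567.8/878 = 2.06067 + 1.78560 = 3.8463
n_f = 1/3.8463 = 0.26

0.260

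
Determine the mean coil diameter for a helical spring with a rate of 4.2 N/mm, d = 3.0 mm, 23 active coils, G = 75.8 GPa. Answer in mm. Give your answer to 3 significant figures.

D = (Gd⁴/(8N_a·k))^(1/3) = (75.8×10³·3.0⁴/(8·23·4.2))^(1/3)
  = (7944.88)^(1/3) = 19.9540 mm

20.0 mm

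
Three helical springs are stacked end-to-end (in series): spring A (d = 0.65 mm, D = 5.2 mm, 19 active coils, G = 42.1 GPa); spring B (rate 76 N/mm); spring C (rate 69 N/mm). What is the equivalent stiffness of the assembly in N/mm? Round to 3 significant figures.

k_A = Gd⁴/(8D³N_a) = (42.1×10³)(0.65⁴)/(8·5.2³·19) = 0.35163 N/mm
Series: 1/k_eq = 1/0.35163 + 1/76 + 1/69 = 2.8716; k_eq = 0.34824 N/mm

0.348 N/mm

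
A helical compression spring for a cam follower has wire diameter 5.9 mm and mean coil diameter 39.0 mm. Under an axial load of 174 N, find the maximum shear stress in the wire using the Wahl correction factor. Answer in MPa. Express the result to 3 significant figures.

103 MPa

Spring index C = D/d = 39.0/5.9 = 6.6102
K_W = (4C−1)/(4C−4) + 0.615/C = 25.441/22.441 + 0.0930 = 1.2267
τ₀ = 8FD/(πd³) = 8·174·39.0/(π·5.9³) = 54288/645.22 = 84.139 MPa
τ_max = K·τ₀ = 1.2267 × 84.139 = 103.22 MPa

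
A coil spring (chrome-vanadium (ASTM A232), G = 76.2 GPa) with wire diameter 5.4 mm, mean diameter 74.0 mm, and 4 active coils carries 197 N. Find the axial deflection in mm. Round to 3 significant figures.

39.4 mm

k = Gd⁴/(8D³N_a) = (76.2×10³)(5.4⁴)/(8·74.0³·4) = 4.9967 N/mm
δ = F/k = 197 / 4.9967 = 39.426 mm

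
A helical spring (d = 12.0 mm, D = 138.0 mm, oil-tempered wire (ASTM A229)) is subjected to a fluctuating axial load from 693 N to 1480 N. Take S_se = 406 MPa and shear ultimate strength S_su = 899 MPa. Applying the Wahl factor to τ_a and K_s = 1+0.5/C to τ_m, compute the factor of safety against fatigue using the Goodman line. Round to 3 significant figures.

2.09

C = D/d = 138.0/12.0 = 11.5000; K_W = (4C−1)/(4C−4)+0.615/C = 1.1249; K_s = 1+0.5/C = 1.0435
F_a = (F_max−F_min)/2 = 393.5 N; F_m = (F_max+F_min)/2 = 1086.5 N
τ_a = K_W·8F_aD/(πd³) = 1.1249 × 80.024 = 90.02 MPa
τ_m = K_s·8F_mD/(πd³) = 1.0435 × 220.96 = 230.56 MPa
Goodman: 1/n_f = τ_a/S_se + τ_m/S_su = 90.02/406 + 230.56/899 = 0.22172 + 0.25647 = 0.47819
n_f = 1/0.47819 = 2.091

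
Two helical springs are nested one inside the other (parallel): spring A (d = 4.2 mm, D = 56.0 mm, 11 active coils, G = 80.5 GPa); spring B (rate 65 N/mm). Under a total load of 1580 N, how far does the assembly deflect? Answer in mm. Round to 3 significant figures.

23.7 mm

k_A = Gd⁴/(8D³N_a) = (80.5×10³)(4.2⁴)/(8·56.0³·11) = 1.6209 N/mm
Parallel: k_eq = 1.6209 + 65 = 66.621 N/mm
δ = F/k_eq = 1580/66.621 = 23.716 mm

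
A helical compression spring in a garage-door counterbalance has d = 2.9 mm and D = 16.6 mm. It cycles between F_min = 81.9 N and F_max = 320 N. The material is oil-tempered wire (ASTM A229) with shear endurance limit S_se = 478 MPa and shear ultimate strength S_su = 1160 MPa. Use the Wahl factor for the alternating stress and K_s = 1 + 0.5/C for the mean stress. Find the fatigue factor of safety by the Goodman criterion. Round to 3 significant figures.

1.15

C = D/d = 16.6/2.9 = 5.7241; K_W = (4C−1)/(4C−4)+0.615/C = 1.2662; K_s = 1+0.5/C = 1.0873
F_a = (F_max−F_min)/2 = 119.05 N; F_m = (F_max+F_min)/2 = 200.95 N
τ_a = K_W·8F_aD/(πd³) = 1.2662 × 206.34 = 261.27 MPa
τ_m = K_s·8F_mD/(πd³) = 1.0873 × 348.29 = 378.71 MPa
Goodman: 1/n_f = τ_a/S_se + τ_m/S_su = 261.27/478 + 378.71/1160 = 0.54658 + 0.32648 = 0.87306
n_f = 1/0.87306 = 1.145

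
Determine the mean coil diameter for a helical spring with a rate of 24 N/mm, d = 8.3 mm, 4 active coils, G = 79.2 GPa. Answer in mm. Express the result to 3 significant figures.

78.8 mm

D = (Gd⁴/(8N_a·k))^(1/3) = (79.2×10³·8.3⁴/(8·4·24))^(1/3)
  = (489414)^(1/3) = 78.8059 mm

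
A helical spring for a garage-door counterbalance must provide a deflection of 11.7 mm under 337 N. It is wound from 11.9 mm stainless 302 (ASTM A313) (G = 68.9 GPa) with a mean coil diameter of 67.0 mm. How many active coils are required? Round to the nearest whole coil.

20

Required rate k = F/δ = 337/11.7 = 28.803 N/mm
N_a = Gd⁴/(8D³k) = (68.9×10³ × 11.9⁴)/(8 × 67.0³ × 28.803)
    = 1.38168e+09 / 6.9304e+07 = 19.94 → 20 coils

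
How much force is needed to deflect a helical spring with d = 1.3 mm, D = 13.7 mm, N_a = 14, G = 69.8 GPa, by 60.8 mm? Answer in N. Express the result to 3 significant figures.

42.1 N

k = Gd⁴/(8D³N_a) = (69.8×10³)(1.3⁴)/(8·13.7³·14) = 0.69223 N/mm
F = k·δ = 0.69223 × 60.8 = 42.087 N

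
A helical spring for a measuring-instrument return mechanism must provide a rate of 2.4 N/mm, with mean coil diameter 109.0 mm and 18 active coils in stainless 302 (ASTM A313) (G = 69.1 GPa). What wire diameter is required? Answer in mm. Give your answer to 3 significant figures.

8.97 mm

d = (8D³N_a·k / G)^(1/4) = (8·109.0³·18·2.4 / (69.1×10³))^0.25
  = (6477)^0.25 = 8.9711 mm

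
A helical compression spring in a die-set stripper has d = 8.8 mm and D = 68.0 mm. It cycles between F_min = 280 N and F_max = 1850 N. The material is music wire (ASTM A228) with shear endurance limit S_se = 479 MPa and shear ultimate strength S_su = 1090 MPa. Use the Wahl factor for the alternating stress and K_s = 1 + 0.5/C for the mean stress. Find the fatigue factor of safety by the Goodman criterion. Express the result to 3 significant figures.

C = D/d = 68.0/8.8 = 7.7273; K_W = (4C−1)/(4C−4)+0.615/C = 1.1911; K_s = 1+0.5/C = 1.0647
F_a = (F_max−F_min)/2 = 785 N; F_m = (F_max+F_min)/2 = 1065 N
τ_a = K_W·8F_aD/(πd³) = 1.1911 × 199.47 = 237.58 MPa
τ_m = K_s·8F_mD/(πd³) = 1.0647 × 270.61 = 288.12 MPa
Goodman: 1/n_f = τ_a/S_se + τ_m/S_su = 237.58/479 + 288.12/1090 = 0.49599 + 0.26433 = 0.76033
n_f = 1/0.76033 = 1.315

1.32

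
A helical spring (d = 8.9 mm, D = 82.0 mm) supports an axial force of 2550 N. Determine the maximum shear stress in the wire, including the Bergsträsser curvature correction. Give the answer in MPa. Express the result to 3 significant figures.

Spring index C = D/d = 82.0/8.9 = 9.2135
K_B = (4C+2)/(4C−3) = 38.854/33.854 = 1.1477
τ₀ = 8FD/(πd³) = 8·2550·82.0/(π·8.9³) = 1.6728e+06/2214.7 = 755.31 MPa
τ_max = K·τ₀ = 1.1477 × 755.31 = 866.86 MPa

867 MPa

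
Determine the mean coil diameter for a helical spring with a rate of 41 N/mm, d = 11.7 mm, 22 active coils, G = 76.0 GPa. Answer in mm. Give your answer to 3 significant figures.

58.2 mm

D = (Gd⁴/(8N_a·k))^(1/3) = (76.0×10³·11.7⁴/(8·22·41))^(1/3)
  = (197361)^(1/3) = 58.2220 mm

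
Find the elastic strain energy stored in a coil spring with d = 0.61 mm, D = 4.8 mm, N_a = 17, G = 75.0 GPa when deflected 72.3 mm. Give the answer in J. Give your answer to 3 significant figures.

k = Gd⁴/(8D³N_a) = (75.0×10³)(0.61⁴)/(8·4.8³·17) = 0.69043 N/mm
U = ½kδ² = 0.5 × 0.69043 × 72.3² = 1804.5 N·mm = 1.8045 J

1.80 J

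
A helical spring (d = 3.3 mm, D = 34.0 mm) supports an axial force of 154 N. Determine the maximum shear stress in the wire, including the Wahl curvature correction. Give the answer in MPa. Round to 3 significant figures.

Spring index C = D/d = 34.0/3.3 = 10.3030
K_W = (4C−1)/(4C−4) + 0.615/C = 40.212/37.212 + 0.0597 = 1.1403
τ₀ = 8FD/(πd³) = 8·154·34.0/(π·3.3³) = 41888/112.9 = 371.02 MPa
τ_max = K·τ₀ = 1.1403 × 371.02 = 423.08 MPa

423 MPa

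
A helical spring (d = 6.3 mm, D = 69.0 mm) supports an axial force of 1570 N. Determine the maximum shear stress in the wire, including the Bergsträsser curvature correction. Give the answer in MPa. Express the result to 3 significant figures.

Spring index C = D/d = 69.0/6.3 = 10.9524
K_B = (4C+2)/(4C−3) = 45.810/40.810 = 1.1225
τ₀ = 8FD/(πd³) = 8·1570·69.0/(π·6.3³) = 866640/785.55 = 1103.2 MPa
τ_max = K·τ₀ = 1.1225 × 1103.2 = 1238.4 MPa

1240 MPa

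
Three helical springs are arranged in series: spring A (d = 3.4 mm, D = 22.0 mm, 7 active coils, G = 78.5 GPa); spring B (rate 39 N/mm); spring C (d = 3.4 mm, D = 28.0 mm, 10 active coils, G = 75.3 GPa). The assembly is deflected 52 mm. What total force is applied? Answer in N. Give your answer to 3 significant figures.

202 N

k_A = Gd⁴/(8D³N_a) = (78.5×10³)(3.4⁴)/(8·22.0³·7) = 17.593 N/mm
k_C = Gd⁴/(8D³N_a) = (75.3×10³)(3.4⁴)/(8·28.0³·10) = 5.7299 N/mm
Series: 1/k_eq = 1/17.593 + 1/39 + 1/5.7299 = 0.25701; k_eq = 3.891 N/mm
F = k_eq·δ = 3.891·52 = 202.33 N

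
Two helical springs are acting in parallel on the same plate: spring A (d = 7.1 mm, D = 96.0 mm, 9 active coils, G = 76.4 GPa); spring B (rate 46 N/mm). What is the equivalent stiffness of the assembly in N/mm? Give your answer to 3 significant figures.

49.0 N/mm

k_A = Gd⁴/(8D³N_a) = (76.4×10³)(7.1⁴)/(8·96.0³·9) = 3.0478 N/mm
Parallel: k_eq = 3.0478 + 46 = 49.048 N/mm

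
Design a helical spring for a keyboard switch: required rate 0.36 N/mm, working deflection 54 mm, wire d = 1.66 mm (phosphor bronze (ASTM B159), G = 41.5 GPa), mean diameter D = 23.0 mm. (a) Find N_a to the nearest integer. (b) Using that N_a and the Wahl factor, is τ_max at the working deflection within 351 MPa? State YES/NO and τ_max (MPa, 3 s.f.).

(a) 9 coils; (b) YES, τ_max = 274 MPa

N_a = Gd⁴/(8D³k) = (41.5×10³)(1.66⁴)/(8·23.0³·0.36) = 8.993 → N_a = 9
Actual rate k = Gd⁴/(8D³·9) = 0.35972 N/mm
Working load F = kδ = 0.35972·54 = 19.425 N
C = 23.0/1.66 = 13.8554; K_W = (4C−1)/(4C−4)+0.615/C = 1.1027
τ_max = K_W·8FD/(πd³) = 1.1027·248.71 = 274.26 MPa
τ_max ≤ 351 MPa → acceptable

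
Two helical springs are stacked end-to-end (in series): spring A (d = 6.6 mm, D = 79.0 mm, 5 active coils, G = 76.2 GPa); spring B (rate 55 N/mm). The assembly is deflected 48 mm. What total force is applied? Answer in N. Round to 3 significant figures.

311 N

k_A = Gd⁴/(8D³N_a) = (76.2×10³)(6.6⁴)/(8·79.0³·5) = 7.3314 N/mm
Series: 1/k_eq = 1/7.3314 + 1/55 = 0.15458; k_eq = 6.4691 N/mm
F = k_eq·δ = 6.4691·48 = 310.52 N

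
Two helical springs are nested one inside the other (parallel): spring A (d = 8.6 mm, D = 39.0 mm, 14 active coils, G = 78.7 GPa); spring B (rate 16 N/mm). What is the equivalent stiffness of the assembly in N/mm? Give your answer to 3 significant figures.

k_A = Gd⁴/(8D³N_a) = (78.7×10³)(8.6⁴)/(8·39.0³·14) = 64.797 N/mm
Parallel: k_eq = 64.797 + 16 = 80.797 N/mm

80.8 N/mm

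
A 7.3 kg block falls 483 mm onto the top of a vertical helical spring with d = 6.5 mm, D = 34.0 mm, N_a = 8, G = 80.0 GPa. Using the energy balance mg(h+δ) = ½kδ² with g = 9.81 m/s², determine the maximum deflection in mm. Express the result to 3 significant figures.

k = Gd⁴/(8D³N_a) = (80.0×10³)(6.5⁴)/(8·34.0³·8) = 56.771 N/mm
W = mg = 7.3 × 9.81 = 71.613 N
½kδ² − Wδ − Wh = 0 → δ = (W + √(W² + 2kWh))/k
δ = (71.613 + √(5128.4 + 3.92731e+06))/56.771 = (71.613 + 1983)/56.771 = 36.192 mm

36.2 mm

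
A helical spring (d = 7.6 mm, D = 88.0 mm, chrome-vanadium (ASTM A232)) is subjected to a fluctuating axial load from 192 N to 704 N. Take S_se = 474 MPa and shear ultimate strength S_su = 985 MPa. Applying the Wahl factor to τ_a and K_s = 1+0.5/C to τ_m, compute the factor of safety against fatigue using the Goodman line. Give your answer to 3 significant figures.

1.81

C = D/d = 88.0/7.6 = 11.5789; K_W = (4C−1)/(4C−4)+0.615/C = 1.1240; K_s = 1+0.5/C = 1.0432
F_a = (F_max−F_min)/2 = 256 N; F_m = (F_max+F_min)/2 = 448 N
τ_a = K_W·8F_aD/(πd³) = 1.1240 × 130.68 = 146.89 MPa
τ_m = K_s·8F_mD/(πd³) = 1.0432 × 228.7 = 238.57 MPa
Goodman: 1/n_f = τ_a/S_se + τ_m/S_su = 146.89/474 + 238.57/985 = 0.30989 + 0.24221 = 0.5521
n_f = 1/0.5521 = 1.811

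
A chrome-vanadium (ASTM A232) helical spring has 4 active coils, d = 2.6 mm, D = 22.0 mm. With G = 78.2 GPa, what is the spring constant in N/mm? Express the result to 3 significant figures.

k = Gd⁴/(8D³N_a) = (78.2×10³ × 2.6⁴) / (8 × 22.0³ × 4)
  = 3.57355e+06 / 340736 = 10.488 N/mm

10.5 N/mm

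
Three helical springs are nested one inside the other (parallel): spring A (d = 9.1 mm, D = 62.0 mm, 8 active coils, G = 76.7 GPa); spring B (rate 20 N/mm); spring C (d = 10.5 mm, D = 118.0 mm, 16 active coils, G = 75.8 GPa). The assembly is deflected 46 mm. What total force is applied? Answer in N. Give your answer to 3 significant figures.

k_A = Gd⁴/(8D³N_a) = (76.7×10³)(9.1⁴)/(8·62.0³·8) = 34.483 N/mm
k_C = Gd⁴/(8D³N_a) = (75.8×10³)(10.5⁴)/(8·118.0³·16) = 4.381 N/mm
Parallel: k_eq = 34.483 + 20 + 4.381 = 58.864 N/mm
F = k_eq·δ = 58.864·46 = 2707.7 N

2710 N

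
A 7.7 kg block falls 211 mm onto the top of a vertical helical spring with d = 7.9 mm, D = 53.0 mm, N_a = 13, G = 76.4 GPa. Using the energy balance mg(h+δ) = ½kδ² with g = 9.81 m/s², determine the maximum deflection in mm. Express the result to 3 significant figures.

k = Gd⁴/(8D³N_a) = (76.4×10³)(7.9⁴)/(8·53.0³·13) = 19.219 N/mm
W = mg = 7.7 × 9.81 = 75.537 N
½kδ² − Wδ − Wh = 0 → δ = (W + √(W² + 2kWh))/k
δ = (75.537 + √(5705.8 + 612651))/19.219 = (75.537 + 786.36)/19.219 = 44.845 mm

44.8 mm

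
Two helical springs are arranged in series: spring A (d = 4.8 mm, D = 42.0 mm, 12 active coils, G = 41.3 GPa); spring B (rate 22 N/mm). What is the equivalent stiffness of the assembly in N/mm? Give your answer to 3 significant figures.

2.70 N/mm

k_A = Gd⁴/(8D³N_a) = (41.3×10³)(4.8⁴)/(8·42.0³·12) = 3.0824 N/mm
Series: 1/k_eq = 1/3.0824 + 1/22 = 0.36987; k_eq = 2.7036 N/mm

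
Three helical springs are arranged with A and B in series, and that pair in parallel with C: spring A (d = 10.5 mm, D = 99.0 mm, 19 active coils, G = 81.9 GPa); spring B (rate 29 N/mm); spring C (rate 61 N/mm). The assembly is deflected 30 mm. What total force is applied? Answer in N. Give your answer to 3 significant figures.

1990 N

k_A = Gd⁴/(8D³N_a) = (81.9×10³)(10.5⁴)/(8·99.0³·19) = 6.7498 N/mm
Springs A,B series: k_AB = 1/(1/6.7498+1/29) = 5.4754 N/mm; parallel with C: k_eq = 5.4754+61 = 66.475 N/mm
F = k_eq·δ = 66.475·30 = 1994.3 N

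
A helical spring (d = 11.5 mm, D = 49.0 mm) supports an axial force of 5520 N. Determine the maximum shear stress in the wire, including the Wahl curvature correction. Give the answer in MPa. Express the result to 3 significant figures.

622 MPa

Spring index C = D/d = 49.0/11.5 = 4.2609
K_W = (4C−1)/(4C−4) + 0.615/C = 16.043/13.043 + 0.1443 = 1.3743
τ₀ = 8FD/(πd³) = 8·5520·49.0/(π·11.5³) = 2.16384e+06/4778 = 452.88 MPa
τ_max = K·τ₀ = 1.3743 × 452.88 = 622.41 MPa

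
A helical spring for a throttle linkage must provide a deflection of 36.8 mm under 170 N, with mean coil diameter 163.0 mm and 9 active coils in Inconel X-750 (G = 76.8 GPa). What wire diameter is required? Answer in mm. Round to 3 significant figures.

Required rate k = F/δ = 170/36.8 = 4.6196 N/mm
d = (8D³N_a·k / G)^(1/4) = (8·163.0³·9·4.6196 / (76.8×10³))^0.25
  = (18756)^0.25 = 11.7026 mm

11.7 mm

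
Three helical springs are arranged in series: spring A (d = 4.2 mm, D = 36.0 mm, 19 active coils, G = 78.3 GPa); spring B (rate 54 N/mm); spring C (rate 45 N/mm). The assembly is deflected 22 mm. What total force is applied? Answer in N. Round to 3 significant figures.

k_A = Gd⁴/(8D³N_a) = (78.3×10³)(4.2⁴)/(8·36.0³·19) = 3.4356 N/mm
Series: 1/k_eq = 1/3.4356 + 1/54 + 1/45 = 0.33181; k_eq = 3.0138 N/mm
F = k_eq·δ = 3.0138·22 = 66.304 N

66.3 N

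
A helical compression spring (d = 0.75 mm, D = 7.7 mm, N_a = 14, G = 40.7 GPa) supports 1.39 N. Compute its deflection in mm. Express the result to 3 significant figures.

k = Gd⁴/(8D³N_a) = (40.7×10³)(0.75⁴)/(8·7.7³·14) = 0.25185 N/mm
δ = F/k = 1.39 / 0.25185 = 5.5191 mm

5.52 mm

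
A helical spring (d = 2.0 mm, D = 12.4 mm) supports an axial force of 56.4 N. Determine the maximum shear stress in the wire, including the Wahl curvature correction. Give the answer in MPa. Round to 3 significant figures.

277 MPa

Spring index C = D/d = 12.4/2.0 = 6.2000
K_W = (4C−1)/(4C−4) + 0.615/C = 23.800/20.800 + 0.0992 = 1.2434
τ₀ = 8FD/(πd³) = 8·56.4·12.4/(π·2.0³) = 5594.88/25.133 = 222.61 MPa
τ_max = K·τ₀ = 1.2434 × 222.61 = 276.8 MPa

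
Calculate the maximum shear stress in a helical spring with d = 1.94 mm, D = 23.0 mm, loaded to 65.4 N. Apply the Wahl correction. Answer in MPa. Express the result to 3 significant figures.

588 MPa

Spring index C = D/d = 23.0/1.94 = 11.8557
K_W = (4C−1)/(4C−4) + 0.615/C = 46.423/43.423 + 0.0519 = 1.1210
τ₀ = 8FD/(πd³) = 8·65.4·23.0/(π·1.94³) = 12033.6/22.938 = 524.61 MPa
τ_max = K·τ₀ = 1.1210 × 524.61 = 588.07 MPa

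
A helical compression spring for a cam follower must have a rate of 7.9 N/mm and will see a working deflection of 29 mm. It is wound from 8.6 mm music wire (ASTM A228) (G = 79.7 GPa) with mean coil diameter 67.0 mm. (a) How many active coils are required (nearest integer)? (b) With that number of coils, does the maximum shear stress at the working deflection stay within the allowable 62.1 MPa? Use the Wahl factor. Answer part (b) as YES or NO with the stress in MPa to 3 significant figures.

N_a = Gd⁴/(8D³k) = (79.7×10³)(8.6⁴)/(8·67.0³·7.9) = 22.94 → N_a = 23
Actual rate k = Gd⁴/(8D³·23) = 7.8779 N/mm
Working load F = kδ = 7.8779·29 = 228.46 N
C = 67.0/8.6 = 7.7907; K_W = (4C−1)/(4C−4)+0.615/C = 1.1894
τ_max = K_W·8FD/(πd³) = 1.1894·61.281 = 72.887 MPa
τ_max > 62.1 MPa → exceeds allowable

(a) 23 coils; (b) NO, τ_max = 72.9 MPa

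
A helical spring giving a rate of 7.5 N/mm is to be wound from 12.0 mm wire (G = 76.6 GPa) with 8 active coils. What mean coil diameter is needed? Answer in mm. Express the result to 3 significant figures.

D = (Gd⁴/(8N_a·k))^(1/3) = (76.6×10³·12.0⁴/(8·8·7.5))^(1/3)
  = (3.30912e+06)^(1/3) = 149.0176 mm

149 mm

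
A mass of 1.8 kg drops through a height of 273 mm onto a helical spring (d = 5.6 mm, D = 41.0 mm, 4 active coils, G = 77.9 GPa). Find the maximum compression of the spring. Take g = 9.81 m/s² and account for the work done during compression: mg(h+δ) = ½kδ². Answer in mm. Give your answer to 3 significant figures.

k = Gd⁴/(8D³N_a) = (77.9×10³)(5.6⁴)/(8·41.0³·4) = 34.737 N/mm
W = mg = 1.8 × 9.81 = 17.658 N
½kδ² − Wδ − Wh = 0 → δ = (W + √(W² + 2kWh))/k
δ = (17.658 + √(311.8 + 334905))/34.737 = (17.658 + 578.98)/34.737 = 17.176 mm

17.2 mm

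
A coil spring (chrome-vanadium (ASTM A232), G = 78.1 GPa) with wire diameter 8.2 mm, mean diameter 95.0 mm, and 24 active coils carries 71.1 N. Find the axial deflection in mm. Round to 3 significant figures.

33.1 mm

k = Gd⁴/(8D³N_a) = (78.1×10³)(8.2⁴)/(8·95.0³·24) = 2.145 N/mm
δ = F/k = 71.1 / 2.145 = 33.146 mm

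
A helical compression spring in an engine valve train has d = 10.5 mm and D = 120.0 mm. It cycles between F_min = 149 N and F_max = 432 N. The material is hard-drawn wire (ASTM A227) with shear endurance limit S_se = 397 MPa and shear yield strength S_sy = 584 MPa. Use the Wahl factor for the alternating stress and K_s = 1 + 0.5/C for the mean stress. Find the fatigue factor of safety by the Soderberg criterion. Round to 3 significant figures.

C = D/d = 120.0/10.5 = 11.4286; K_W = (4C−1)/(4C−4)+0.615/C = 1.1257; K_s = 1+0.5/C = 1.0437
F_a = (F_max−F_min)/2 = 141.5 N; F_m = (F_max+F_min)/2 = 290.5 N
τ_a = K_W·8F_aD/(πd³) = 1.1257 × 37.352 = 42.048 MPa
τ_m = K_s·8F_mD/(πd³) = 1.0437 × 76.683 = 80.038 MPa
Soderberg: 1/n_f = τ_a/S_se + τ_m/S_sy = 42.048/397 + 80.038/584 = 0.10591 + 0.13705 = 0.24297
n_f = 1/0.24297 = 4.116

4.12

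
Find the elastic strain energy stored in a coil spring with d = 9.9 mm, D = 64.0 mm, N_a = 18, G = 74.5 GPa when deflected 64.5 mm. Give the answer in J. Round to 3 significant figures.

39.4 J

k = Gd⁴/(8D³N_a) = (74.5×10³)(9.9⁴)/(8·64.0³·18) = 18.958 N/mm
U = ½kδ² = 0.5 × 18.958 × 64.5² = 39435 N·mm = 39.435 J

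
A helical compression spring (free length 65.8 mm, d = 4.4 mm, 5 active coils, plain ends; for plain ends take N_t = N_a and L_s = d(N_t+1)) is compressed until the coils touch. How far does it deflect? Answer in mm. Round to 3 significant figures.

39.4 mm

N_t = 5; L_s = 4.4·6 = 26.4 mm
δ_solid = L₀ − L_s = 65.8 − 26.4 = 39.4 mm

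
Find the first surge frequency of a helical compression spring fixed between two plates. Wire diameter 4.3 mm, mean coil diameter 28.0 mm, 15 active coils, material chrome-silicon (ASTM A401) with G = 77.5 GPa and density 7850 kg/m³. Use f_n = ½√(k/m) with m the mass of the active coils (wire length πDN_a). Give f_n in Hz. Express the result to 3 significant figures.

k = Gd⁴/(8D³N_a) = (77.5×10³)(4.3⁴)/(8·28.0³·15) = 10.058 N/mm = 10058 N/m
Wire length L = πDN_a = π·28.0·15 = 1319.5 mm
m = ρ·(πd²/4)·L = 7850 × 14.522×10⁻⁶ m² × 1.3195 m = 0.15042 kg
f_n = ½√(k/m) = 0.5·√(10058/0.15042) = 0.5·√(66869) = 129.3 Hz

129 Hz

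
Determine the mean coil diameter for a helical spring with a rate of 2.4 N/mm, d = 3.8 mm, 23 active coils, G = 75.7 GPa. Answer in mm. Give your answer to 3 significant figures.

32.9 mm

D = (Gd⁴/(8N_a·k))^(1/3) = (75.7×10³·3.8⁴/(8·23·2.4))^(1/3)
  = (35743.8)^(1/3) = 32.9408 mm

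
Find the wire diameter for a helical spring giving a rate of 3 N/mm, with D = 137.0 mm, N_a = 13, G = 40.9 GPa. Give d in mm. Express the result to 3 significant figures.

d = (8D³N_a·k / G)^(1/4) = (8·137.0³·13·3 / (40.9×10³))^0.25
  = (19615)^0.25 = 11.8345 mm

11.8 mm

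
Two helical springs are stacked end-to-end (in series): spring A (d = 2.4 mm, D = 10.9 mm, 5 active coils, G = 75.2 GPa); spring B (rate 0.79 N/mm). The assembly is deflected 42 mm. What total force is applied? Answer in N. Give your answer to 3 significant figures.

k_A = Gd⁴/(8D³N_a) = (75.2×10³)(2.4⁴)/(8·10.9³·5) = 48.164 N/mm
Series: 1/k_eq = 1/48.164 + 1/0.79 = 1.2866; k_eq = 0.77725 N/mm
F = k_eq·δ = 0.77725·42 = 32.645 N

32.6 N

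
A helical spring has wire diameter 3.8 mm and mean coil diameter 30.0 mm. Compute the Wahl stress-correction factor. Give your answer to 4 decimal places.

C = D/d = 30.0/3.8 = 7.8947
K_W = (4C−1)/(4C−4) + 0.615/C = 30.579/27.579 + 0.0779 = 1.1867

1.1867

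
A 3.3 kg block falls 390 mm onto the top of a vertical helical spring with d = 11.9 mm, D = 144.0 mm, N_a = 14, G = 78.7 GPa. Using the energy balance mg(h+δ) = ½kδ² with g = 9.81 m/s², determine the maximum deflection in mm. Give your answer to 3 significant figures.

k = Gd⁴/(8D³N_a) = (78.7×10³)(11.9⁴)/(8·144.0³·14) = 4.7191 N/mm
W = mg = 3.3 × 9.81 = 32.373 N
½kδ² − Wδ − Wh = 0 → δ = (W + √(W² + 2kWh))/k
δ = (32.373 + √(1048 + 119161))/4.7191 = (32.373 + 346.71)/4.7191 = 80.33 mm

80.3 mm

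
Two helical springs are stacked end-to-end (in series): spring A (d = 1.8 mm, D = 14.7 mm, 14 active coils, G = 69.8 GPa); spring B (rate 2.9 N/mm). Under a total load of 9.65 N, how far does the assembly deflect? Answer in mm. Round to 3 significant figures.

8.01 mm

k_A = Gd⁴/(8D³N_a) = (69.8×10³)(1.8⁴)/(8·14.7³·14) = 2.0596 N/mm
Series: 1/k_eq = 1/2.0596 + 1/2.9 = 0.83037; k_eq = 1.2043 N/mm
δ = F/k_eq = 9.65/1.2043 = 8.013 mm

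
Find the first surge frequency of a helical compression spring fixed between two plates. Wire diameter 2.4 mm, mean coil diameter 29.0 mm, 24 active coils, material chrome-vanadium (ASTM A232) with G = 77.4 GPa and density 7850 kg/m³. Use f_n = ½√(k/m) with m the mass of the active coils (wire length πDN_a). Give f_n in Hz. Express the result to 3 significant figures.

k = Gd⁴/(8D³N_a) = (77.4×10³)(2.4⁴)/(8·29.0³·24) = 0.54839 N/mm = 548.39 N/m
Wire length L = πDN_a = π·29.0·24 = 2186.5 mm
m = ρ·(πd²/4)·L = 7850 × 4.5239×10⁻⁶ m² × 2.1865 m = 0.07765 kg
f_n = ½√(k/m) = 0.5·√(548.39/0.07765) = 0.5·√(7062.4) = 42.019 Hz

42.0 Hz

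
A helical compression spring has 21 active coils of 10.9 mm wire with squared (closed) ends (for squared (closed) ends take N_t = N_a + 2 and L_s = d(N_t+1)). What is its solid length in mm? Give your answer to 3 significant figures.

squared (closed) ends: N_t = N_a + 2 = 21 + 2 = 23
L_s = d·(N_t+1) = 10.9 × 24 = 261.6 mm

262 mm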